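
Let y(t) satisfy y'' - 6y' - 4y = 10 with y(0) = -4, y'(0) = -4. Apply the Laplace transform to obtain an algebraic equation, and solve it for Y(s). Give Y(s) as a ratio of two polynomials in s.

Y(s) = (-4*s^2 + 20*s + 10)/(s^3 - 6*s^2 - 4*s)

Laplace-transform each side.
With L{y''} = s^2 Y - s·y(0) - y'(0) and L{y'} = sY - y(0), with y(0) = -4, y'(0) = -4: the LHS transforms to (s^2 - 6*s - 4)Y - (-4*s + 20).
The right side is L{10} = 10/s.
So (s^2 - 6*s - 4)Y = 10/s + (-4*s + 20).
Isolate Y and clear denominators.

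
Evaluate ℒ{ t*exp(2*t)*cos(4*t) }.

(s - 6)*(s + 2)/(s^2 - 4*s + 20)^2

L{cos(4t)} = s/(s^2 + 16).
Multiplying by e^(2t) shifts s → s - 2, so L{exp(2*t)*cos(4*t)} = (s - 2)/((s - 2)^2 + 16).
Then apply L{t·g(t)} = -d/ds[G(s)] with G(s) = (s - 2)/((s - 2)^2 + 16):
differentiating 1 time and applying the sign gives (s - 6)*(s + 2)/(s^2 - 4*s + 20)^2.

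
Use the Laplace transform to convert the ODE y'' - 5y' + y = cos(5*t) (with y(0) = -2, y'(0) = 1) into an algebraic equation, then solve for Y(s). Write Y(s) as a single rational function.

Y(s) = (-2*s^3 + 11*s^2 - 49*s + 275)/(s^4 - 5*s^3 + 26*s^2 - 125*s + 25)

Apply the Laplace transform to the equation.
Using L{y''} = s^2 Y - s·y(0) - y'(0) and L{y'} = sY - y(0), with y(0) = -2, y'(0) = 1, the left side becomes (s^2 - 5*s + 1)Y - (-2*s + 11).
The right side is L{cos(5*t)} = s/(s^2 + 25).
So (s^2 - 5*s + 1)Y = s/(s^2 + 25) + (-2*s + 11).
Solve for Y(s) and write it as one ratio of polynomials.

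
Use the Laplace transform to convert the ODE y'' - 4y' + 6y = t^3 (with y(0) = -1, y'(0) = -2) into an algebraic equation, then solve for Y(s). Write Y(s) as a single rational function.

Y(s) = (-s^5 + 2*s^4 + 6)/(s^6 - 4*s^5 + 6*s^4)

Transform both sides with L{·}.
The derivative rules (L{y''} = s^2 Y - s·y(0) - y'(0) and L{y'} = sY - y(0), with y(0) = -1, y'(0) = -2) turn the left side into (s^2 - 4*s + 6)Y - (-s + 2).
The right side is L{t^3} = 6/s^4.
So (s^2 - 4*s + 6)Y = 6/s^4 + (-s + 2).
Isolate Y and clear denominators.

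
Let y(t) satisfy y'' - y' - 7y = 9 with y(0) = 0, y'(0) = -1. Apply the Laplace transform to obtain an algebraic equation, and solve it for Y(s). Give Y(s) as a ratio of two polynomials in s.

Y(s) = (-s + 9)/(s^3 - s^2 - 7*s)

Apply the Laplace transform to the equation.
The derivative rules (L{y''} = s^2 Y - s·y(0) - y'(0) and L{y'} = sY - y(0), with y(0) = 0, y'(0) = -1) turn the left side into (s^2 - s - 7)Y - (-1).
The right side is L{9} = 9/s.
So (s^2 - s - 7)Y = 9/s + (-1).
Divide through and combine into a single rational function.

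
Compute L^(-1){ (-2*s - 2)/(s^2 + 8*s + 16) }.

Factor the denominator: s^2 + 8*s + 16 = (s + 4)^2.
Partial fraction decomposition gives [-2/(s + 4)] + [6/(s + 4)^2].
Invert each term: -2/(s + 4) ↔ -2e^(-4t); 6/(s + 4)^2 ↔ 6t·e^(-4t).

6*t*exp(-4*t) - 2*exp(-4*t)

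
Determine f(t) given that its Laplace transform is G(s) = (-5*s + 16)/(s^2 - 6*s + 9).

f(t) = t*exp(3*t) - 5*exp(3*t)

Factor the denominator: s^2 - 6*s + 9 = (s - 3)^2.
Partial fraction decomposition gives [-5/(s - 3)] + [(s - 3)^(-2)].
Invert each term: -5/(s - 3) ↔ -5e^(3t); 1/(s - 3)^2 ↔ t·e^(3t).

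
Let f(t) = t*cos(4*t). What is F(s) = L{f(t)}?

L{cos(4t)} = s/(s^2 + 16).
Then apply L{t·g(t)} = -d/ds[G(s)] with G(s) = s/(s^2 + 16):
differentiating 1 time and applying the sign gives (s - 4)*(s + 4)/(s^2 + 16)^2.

F(s) = (s - 4)*(s + 4)/(s^2 + 16)^2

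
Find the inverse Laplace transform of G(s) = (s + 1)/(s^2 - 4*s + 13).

Complete the square in the denominator: s^2 - 4*s + 13 = (s - 2)^2 + 3^2.
Split the numerator to match: s + 1 = 1·(s - 2) + 1·3.
Invert each term: 1·(s - 2)/((s - 2)^2 + 9) ↔ e^(2t)cos(3t); 1·3/((s - 2)^2 + 9) ↔ e^(2t)sin(3t).

exp(2*t)*sin(3*t) + exp(2*t)*cos(3*t)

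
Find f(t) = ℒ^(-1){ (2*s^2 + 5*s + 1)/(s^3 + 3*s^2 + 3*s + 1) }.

Factor the denominator: s^3 + 3*s^2 + 3*s + 1 = (s + 1)^3.
Partial fraction decomposition gives [2/(s + 1)] + [(s + 1)^(-2)] + [-2/(s + 1)^3].
Invert each term: 2/(s + 1) ↔ 2e^(-t); 1/(s + 1)^2 ↔ t·e^(-t); -2/(s + 1)^3 ↔ (-1)t^2·e^(-t).

f(t) = -t^2*exp(-t) + t*exp(-t) + 2*exp(-t)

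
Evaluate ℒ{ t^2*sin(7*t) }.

14*(3*s^2 - 49)/(s^2 + 49)^3

L{sin(7t)} = 7/(s^2 + 49).
Then apply L{t^2·g(t)} = (-1)^2 d^2/ds^2[G(s)] with G(s) = 7/(s^2 + 49):
differentiating 2 times and applying the sign gives 14*(3*s^2 - 49)/(s^2 + 49)^3.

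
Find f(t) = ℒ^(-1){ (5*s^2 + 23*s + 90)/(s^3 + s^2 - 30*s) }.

f(t) = 6*exp(5*t) - 3 + 2*exp(-6*t)

Factor the denominator: s^3 + s^2 - 30*s = s*(s - 5)*(s + 6).
Partial fraction decomposition gives [-3/s] + [2/(s + 6)] + [6/(s - 5)].
Invert each term: -3/(s - 0) ↔ -3e^(0t); 2/(s + 6) ↔ 2e^(-6t); 6/(s - 5) ↔ 6e^(5t).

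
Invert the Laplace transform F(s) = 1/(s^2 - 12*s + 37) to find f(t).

f(t) = exp(6*t)*sin(t)

Rewrite the denominator: s^2 - 12*s + 37 = (s - 6)^2 + 1.
The form in (s - 6) signals a first-shifting-theorem factor e^(6t).
Since L{sin(t)} = 1/(s^2 + 1), the inverse is e^(6*t)*sin(t).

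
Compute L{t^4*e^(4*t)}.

24/(s - 4)^5

L{t^4} = 4!/s^5 = 24/s^5.
By the first shifting theorem, multiplying by e^(4t) replaces s with s - 4.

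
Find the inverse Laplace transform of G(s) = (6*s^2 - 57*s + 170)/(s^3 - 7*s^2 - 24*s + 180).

4*t*exp(6*t) + exp(6*t) + 5*exp(-5*t)

Factor the denominator: s^3 - 7*s^2 - 24*s + 180 = (s - 6)^2*(s + 5).
Partial fraction decomposition gives [1/(s - 6)] + [4/(s - 6)^2] + [5/(s + 5)].
Invert each term: 1/(s - 6) ↔ e^(6t); 4/(s - 6)^2 ↔ 4t·e^(6t); 5/(s + 5) ↔ 5e^(-5t).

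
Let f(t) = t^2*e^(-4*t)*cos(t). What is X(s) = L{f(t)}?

L{cos(t)} = s/(s^2 + 1).
Multiplying by e^(-4t) shifts s → s + 4, so L{e^(-4*t)*cos(t)} = (s + 4)/((s + 4)^2 + 1).
Then apply L{t^2·g(t)} = (-1)^2 d^2/ds^2[G(s)] with G(s) = (s + 4)/((s + 4)^2 + 1):
differentiating 2 times and applying the sign gives 2*(s + 4)*(s^2 + 8*s + 13)/(s^2 + 8*s + 17)^3.

X(s) = 2*(s + 4)*(s^2 + 8*s + 13)/(s^2 + 8*s + 17)^3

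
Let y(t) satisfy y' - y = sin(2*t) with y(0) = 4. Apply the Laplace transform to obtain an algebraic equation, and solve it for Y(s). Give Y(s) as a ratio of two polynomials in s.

Apply the Laplace transform to the equation.
The derivative rules (L{y'} = sY - y(0) = sY - 4) turn the left side into (s - 1)Y - (4).
The right side is L{sin(2*t)} = 2/(s^2 + 4).
So (s - 1)Y = 2/(s^2 + 4) + (4).
Divide through and combine into a single rational function.

Y(s) = (4*s^2 + 18)/(s^3 - s^2 + 4*s - 4)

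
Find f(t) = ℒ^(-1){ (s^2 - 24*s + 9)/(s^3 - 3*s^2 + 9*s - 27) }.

f(t) = -3*exp(3*t) - 4*sin(3*t) + 4*cos(3*t)

Factor the denominator: s^3 - 3*s^2 + 9*s - 27 = (s - 3)*(s^2 + 9).
Partial fraction decomposition gives [-3/(s - 3)] + [4*s/(s^2 + 9)] + [-12/(s^2 + 9)].
Invert each term: -3/(s - 3) ↔ -3e^(3t); 4·s/(s^2 + 9) ↔ 4cos(3t); -4·3/(s^2 + 9) ↔ -4sin(3t).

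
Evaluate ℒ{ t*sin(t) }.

L{sin(t)} = 1/(s^2 + 1).
Then apply L{t·g(t)} = -d/ds[G(s)] with G(s) = 1/(s^2 + 1):
differentiating 1 time and applying the sign gives 2*s/(s^2 + 1)^2.

2*s/(s^2 + 1)^2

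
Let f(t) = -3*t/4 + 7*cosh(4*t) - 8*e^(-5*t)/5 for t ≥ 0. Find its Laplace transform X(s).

X(s) = 7*s/(s^2 - 16) - 8/(5*(s + 5)) - 3/(4*s^2)

The transform is linear, so treat each term independently.
(-8/5)·[L{e^(-5t)} = 1/(s + 5)]; (7)·[L{cosh(4t)} = s/(s^2 - 16)]; (-3/4)·[L{t} = 1!/s^2 = 1/s^2].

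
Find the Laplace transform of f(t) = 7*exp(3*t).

7/(s - 3)

L{7} = 7/s.
By the first shifting theorem, multiplying by e^(3t) replaces s with s - 3.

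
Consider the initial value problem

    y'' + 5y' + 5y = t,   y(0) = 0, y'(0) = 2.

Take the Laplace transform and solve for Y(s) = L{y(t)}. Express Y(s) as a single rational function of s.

Y(s) = (2*s^2 + 1)/(s^4 + 5*s^3 + 5*s^2)

Apply the Laplace transform to the equation.
With L{y''} = s^2 Y - s·y(0) - y'(0) and L{y'} = sY - y(0), with y(0) = 0, y'(0) = 2: the LHS transforms to (s^2 + 5*s + 5)Y - (2).
The right side is L{t} = s^(-2).
So (s^2 + 5*s + 5)Y = s^(-2) + (2).
Divide through and combine into a single rational function.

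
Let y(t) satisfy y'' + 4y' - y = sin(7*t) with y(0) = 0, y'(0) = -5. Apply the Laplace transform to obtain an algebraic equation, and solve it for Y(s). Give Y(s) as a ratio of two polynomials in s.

Take the Laplace transform of both sides.
The derivative rules (L{y''} = s^2 Y - s·y(0) - y'(0) and L{y'} = sY - y(0), with y(0) = 0, y'(0) = -5) turn the left side into (s^2 + 4*s - 1)Y - (-5).
The right side is L{sin(7*t)} = 7/(s^2 + 49).
So (s^2 + 4*s - 1)Y = 7/(s^2 + 49) + (-5).
Solve for Y(s) and write it as one ratio of polynomials.

Y(s) = (-5*s^2 - 238)/(s^4 + 4*s^3 + 48*s^2 + 196*s - 49)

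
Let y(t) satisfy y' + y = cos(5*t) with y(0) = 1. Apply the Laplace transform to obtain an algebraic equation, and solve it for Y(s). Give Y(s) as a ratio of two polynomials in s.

Y(s) = (s^2 + s + 25)/(s^3 + s^2 + 25*s + 25)

Transform both sides with L{·}.
With L{y'} = sY - y(0) = sY - 1: the LHS transforms to (s + 1)Y - (1).
The right side is L{cos(5*t)} = s/(s^2 + 25).
So (s + 1)Y = s/(s^2 + 25) + (1).
Isolate Y and clear denominators.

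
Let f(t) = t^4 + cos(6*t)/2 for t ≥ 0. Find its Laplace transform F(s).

F(s) = s/(2*(s^2 + 36)) + 24/s^5

The transform is linear, so treat each term independently.
(1/2)·[L{cos(6t)} = s/(s^2 + 36)]; L{t^4} = 4!/s^5 = 24/s^5.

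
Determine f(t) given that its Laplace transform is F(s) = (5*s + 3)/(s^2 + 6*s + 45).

Complete the square in the denominator: s^2 + 6*s + 45 = (s + 3)^2 + 6^2.
Split the numerator to match: 5*s + 3 = 5·(s + 3) - 2·6.
Invert each term: 5·(s + 3)/((s + 3)^2 + 36) ↔ 5e^(-3t)cos(6t); -2·6/((s + 3)^2 + 36) ↔ -2e^(-3t)sin(6t).

f(t) = -2*exp(-3*t)*sin(6*t) + 5*exp(-3*t)*cos(6*t)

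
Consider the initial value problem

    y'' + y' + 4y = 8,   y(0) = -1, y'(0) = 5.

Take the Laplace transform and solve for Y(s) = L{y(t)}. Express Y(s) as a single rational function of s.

Y(s) = (-s^2 + 4*s + 8)/(s^3 + s^2 + 4*s)

Apply the Laplace transform to the equation.
With L{y''} = s^2 Y - s·y(0) - y'(0) and L{y'} = sY - y(0), with y(0) = -1, y'(0) = 5: the LHS transforms to (s^2 + s + 4)Y - (-s + 4).
The right side is L{8} = 8/s.
So (s^2 + s + 4)Y = 8/s + (-s + 4).
Solve for Y(s) and write it as one ratio of polynomials.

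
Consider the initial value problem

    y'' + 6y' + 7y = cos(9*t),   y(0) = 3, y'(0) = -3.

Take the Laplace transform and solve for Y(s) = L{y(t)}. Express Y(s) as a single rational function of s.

Y(s) = (3*s^3 + 15*s^2 + 244*s + 1215)/(s^4 + 6*s^3 + 88*s^2 + 486*s + 567)

Transform both sides with L{·}.
The derivative rules (L{y''} = s^2 Y - s·y(0) - y'(0) and L{y'} = sY - y(0), with y(0) = 3, y'(0) = -3) turn the left side into (s^2 + 6*s + 7)Y - (3*s + 15).
The right side is L{cos(9*t)} = s/(s^2 + 81).
So (s^2 + 6*s + 7)Y = s/(s^2 + 81) + (3*s + 15).
Isolate Y and clear denominators.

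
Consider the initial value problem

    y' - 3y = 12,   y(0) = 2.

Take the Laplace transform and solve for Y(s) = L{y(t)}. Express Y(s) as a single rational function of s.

Y(s) = (2*s + 12)/(s^2 - 3*s)

Laplace-transform each side.
With L{y'} = sY - y(0) = sY - 2: the LHS transforms to (s - 3)Y - (2).
The right side is L{12} = 12/s.
So (s - 3)Y = 12/s + (2).
Divide through and combine into a single rational function.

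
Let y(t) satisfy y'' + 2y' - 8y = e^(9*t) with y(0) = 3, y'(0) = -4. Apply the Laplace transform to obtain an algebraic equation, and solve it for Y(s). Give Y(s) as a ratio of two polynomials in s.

Y(s) = (3*s^2 - 25*s - 17)/(s^3 - 7*s^2 - 26*s + 72)

Apply the Laplace transform to the equation.
The derivative rules (L{y''} = s^2 Y - s·y(0) - y'(0) and L{y'} = sY - y(0), with y(0) = 3, y'(0) = -4) turn the left side into (s^2 + 2*s - 8)Y - (3*s + 2).
The right side is L{e^(9*t)} = 1/(s - 9).
So (s^2 + 2*s - 8)Y = 1/(s - 9) + (3*s + 2).
Divide through and combine into a single rational function.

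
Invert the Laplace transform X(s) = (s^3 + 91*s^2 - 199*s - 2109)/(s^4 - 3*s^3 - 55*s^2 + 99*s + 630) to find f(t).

f(t) = 5*exp(7*t) + 4*exp(5*t) - 3*exp(-3*t) - 5*exp(-6*t)

Factor the denominator: s^4 - 3*s^3 - 55*s^2 + 99*s + 630 = (s - 7)*(s - 5)*(s + 3)*(s + 6).
Partial fraction decomposition gives [-5/(s + 6)] + [4/(s - 5)] + [5/(s - 7)] + [-3/(s + 3)].
Invert each term: -5/(s + 6) ↔ -5e^(-6t); 4/(s - 5) ↔ 4e^(5t); 5/(s - 7) ↔ 5e^(7t); -3/(s + 3) ↔ -3e^(-3t).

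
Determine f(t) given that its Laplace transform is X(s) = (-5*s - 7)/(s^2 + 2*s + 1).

Factor the denominator: s^2 + 2*s + 1 = (s + 1)^2.
Partial fraction decomposition gives [-5/(s + 1)] + [-2/(s + 1)^2].
Invert each term: -5/(s + 1) ↔ -5e^(-t); -2/(s + 1)^2 ↔ -2t·e^(-t).

f(t) = -2*t*exp(-t) - 5*exp(-t)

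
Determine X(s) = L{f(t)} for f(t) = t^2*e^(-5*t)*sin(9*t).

L{sin(9t)} = 9/(s^2 + 81).
Multiplying by e^(-5t) shifts s → s + 5, so L{e^(-5*t)*sin(9*t)} = 9/((s + 5)^2 + 81).
Then apply L{t^2·g(t)} = (-1)^2 d^2/ds^2[G(s)] with G(s) = 9/((s + 5)^2 + 81):
differentiating 2 times and applying the sign gives 54*(s^2 + 10*s - 2)/(s^2 + 10*s + 106)^3.

X(s) = 54*(s^2 + 10*s - 2)/(s^2 + 10*s + 106)^3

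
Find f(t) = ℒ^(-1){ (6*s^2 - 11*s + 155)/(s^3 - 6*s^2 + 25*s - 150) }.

Factor the denominator: s^3 - 6*s^2 + 25*s - 150 = (s - 6)*(s^2 + 25).
Partial fraction decomposition gives [5/(s - 6)] + [s/(s^2 + 25)] + [-5/(s^2 + 25)].
Invert each term: 5/(s - 6) ↔ 5e^(6t); 1·s/(s^2 + 25) ↔ cos(5t); -1·5/(s^2 + 25) ↔ -sin(5t).

f(t) = 5*exp(6*t) - sin(5*t) + cos(5*t)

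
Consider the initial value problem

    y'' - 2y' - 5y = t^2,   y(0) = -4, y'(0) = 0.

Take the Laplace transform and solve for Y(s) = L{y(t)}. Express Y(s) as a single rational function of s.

Y(s) = (-4*s^4 + 8*s^3 + 2)/(s^5 - 2*s^4 - 5*s^3)

Take the Laplace transform of both sides.
With L{y''} = s^2 Y - s·y(0) - y'(0) and L{y'} = sY - y(0), with y(0) = -4, y'(0) = 0: the LHS transforms to (s^2 - 2*s - 5)Y - (-4*s + 8).
The right side is L{t^2} = 2/s^3.
So (s^2 - 2*s - 5)Y = 2/s^3 + (-4*s + 8).
Divide through and combine into a single rational function.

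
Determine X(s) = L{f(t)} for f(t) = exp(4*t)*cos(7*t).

X(s) = (s - 4)/((s - 4)^2 + 49)

L{cos(7t)} = s/(s^2 + 49).
By the first shifting theorem, multiplying by e^(4t) replaces s with s - 4.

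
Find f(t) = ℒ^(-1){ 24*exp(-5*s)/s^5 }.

f(t) = Heaviside(t - 5)*((t - 5)^4)

The factor e^(-5s) signals a time shift by c = 5 (second shifting theorem).
L{t^4} = 4!/s^5 = 24/s^5, so L^-1{24/s^5} = t^4.
Hence the inverse is u(t - 5) times that function evaluated at t - 5.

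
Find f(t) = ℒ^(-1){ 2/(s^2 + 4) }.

f(t) = sin(2*t)

Since L{sin(2t)} = 2/(s^2 + 4), the inverse is sin(2*t).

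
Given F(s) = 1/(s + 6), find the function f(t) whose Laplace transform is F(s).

Since L{e^(-6t)} = 1/(s + 6), the inverse is exp(-6*t).

f(t) = exp(-6*t)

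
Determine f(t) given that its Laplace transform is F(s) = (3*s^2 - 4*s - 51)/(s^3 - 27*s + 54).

Factor the denominator: s^3 - 27*s + 54 = (s - 3)^2*(s + 6).
Partial fraction decomposition gives [2/(s - 3)] + [-4/(s - 3)^2] + [1/(s + 6)].
Invert each term: 2/(s - 3) ↔ 2e^(3t); -4/(s - 3)^2 ↔ -4t·e^(3t); 1/(s + 6) ↔ e^(-6t).

f(t) = -4*t*exp(3*t) + 2*exp(3*t) + exp(-6*t)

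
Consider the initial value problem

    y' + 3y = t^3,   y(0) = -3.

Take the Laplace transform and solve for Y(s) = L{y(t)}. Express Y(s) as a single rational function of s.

Y(s) = (-3*s^4 + 6)/(s^5 + 3*s^4)

Transform both sides with L{·}.
Using L{y'} = sY - y(0) = sY - (-3), the left side becomes (s + 3)Y - (-3).
The right side is L{t^3} = 6/s^4.
So (s + 3)Y = 6/s^4 + (-3).
Divide through and combine into a single rational function.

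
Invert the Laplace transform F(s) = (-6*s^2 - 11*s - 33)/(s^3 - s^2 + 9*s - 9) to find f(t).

Factor the denominator: s^3 - s^2 + 9*s - 9 = (s - 1)*(s^2 + 9).
Partial fraction decomposition gives [-5/(s - 1)] + [-s/(s^2 + 9)] + [-12/(s^2 + 9)].
Invert each term: -5/(s - 1) ↔ -5e^(t); -1·s/(s^2 + 9) ↔ -cos(3t); -4·3/(s^2 + 9) ↔ -4sin(3t).

f(t) = -5*exp(t) - 4*sin(3*t) - cos(3*t)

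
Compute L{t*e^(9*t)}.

(s - 9)^(-2)

L{e^(9t)} = 1/(s - 9).
Then apply L{t·g(t)} = -d/ds[G(s)] with G(s) = 1/(s - 9):
differentiating 1 time and applying the sign gives (s - 9)^(-2).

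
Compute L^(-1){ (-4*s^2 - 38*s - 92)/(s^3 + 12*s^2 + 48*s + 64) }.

-2*t^2*exp(-4*t) - 6*t*exp(-4*t) - 4*exp(-4*t)

Factor the denominator: s^3 + 12*s^2 + 48*s + 64 = (s + 4)^3.
Partial fraction decomposition gives [-4/(s + 4)] + [-6/(s + 4)^2] + [-4/(s + 4)^3].
Invert each term: -4/(s + 4) ↔ -4e^(-4t); -6/(s + 4)^2 ↔ -6t·e^(-4t); -4/(s + 4)^3 ↔ (-2)t^2·e^(-4t).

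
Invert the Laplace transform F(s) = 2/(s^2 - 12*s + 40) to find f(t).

f(t) = exp(6*t)*sin(2*t)

Rewrite the denominator: s^2 - 12*s + 40 = (s - 6)^2 + 4.
The form in (s - 6) signals a first-shifting-theorem factor e^(6t).
Since L{sin(2t)} = 2/(s^2 + 4), the inverse is e^(6*t)*sin(2*t).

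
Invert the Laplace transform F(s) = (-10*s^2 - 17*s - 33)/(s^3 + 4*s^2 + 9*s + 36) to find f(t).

Factor the denominator: s^3 + 4*s^2 + 9*s + 36 = (s + 4)*(s^2 + 9).
Partial fraction decomposition gives [-5/(s + 4)] + [-5*s/(s^2 + 9)] + [3/(s^2 + 9)].
Invert each term: -5/(s + 4) ↔ -5e^(-4t); -5·s/(s^2 + 9) ↔ -5cos(3t); 1·3/(s^2 + 9) ↔ sin(3t).

f(t) = sin(3*t) - 5*cos(3*t) - 5*exp(-4*t)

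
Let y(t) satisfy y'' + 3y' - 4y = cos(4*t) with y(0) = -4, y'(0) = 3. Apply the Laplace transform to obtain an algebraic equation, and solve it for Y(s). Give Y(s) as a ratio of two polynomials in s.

Y(s) = (-4*s^3 - 9*s^2 - 63*s - 144)/(s^4 + 3*s^3 + 12*s^2 + 48*s - 64)

Apply the Laplace transform to the equation.
Using L{y''} = s^2 Y - s·y(0) - y'(0) and L{y'} = sY - y(0), with y(0) = -4, y'(0) = 3, the left side becomes (s^2 + 3*s - 4)Y - (-4*s - 9).
The right side is L{cos(4*t)} = s/(s^2 + 16).
So (s^2 + 3*s - 4)Y = s/(s^2 + 16) + (-4*s - 9).
Isolate Y and clear denominators.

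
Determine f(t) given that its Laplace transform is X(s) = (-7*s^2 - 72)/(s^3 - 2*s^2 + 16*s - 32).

f(t) = -5*exp(2*t) - sin(4*t) - 2*cos(4*t)

Factor the denominator: s^3 - 2*s^2 + 16*s - 32 = (s - 2)*(s^2 + 16).
Partial fraction decomposition gives [-5/(s - 2)] + [-2*s/(s^2 + 16)] + [-4/(s^2 + 16)].
Invert each term: -5/(s - 2) ↔ -5e^(2t); -2·s/(s^2 + 16) ↔ -2cos(4t); -1·4/(s^2 + 16) ↔ -sin(4t).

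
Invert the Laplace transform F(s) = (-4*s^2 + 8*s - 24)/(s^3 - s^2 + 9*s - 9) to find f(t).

Factor the denominator: s^3 - s^2 + 9*s - 9 = (s - 1)*(s^2 + 9).
Partial fraction decomposition gives [-2/(s - 1)] + [-2*s/(s^2 + 9)] + [6/(s^2 + 9)].
Invert each term: -2/(s - 1) ↔ -2e^(t); -2·s/(s^2 + 9) ↔ -2cos(3t); 2·3/(s^2 + 9) ↔ 2sin(3t).

f(t) = -2*exp(t) + 2*sin(3*t) - 2*cos(3*t)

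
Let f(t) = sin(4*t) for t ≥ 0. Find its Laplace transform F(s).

F(s) = 4/(s^2 + 16)

L{sin(4t)} = 4/(s^2 + 16).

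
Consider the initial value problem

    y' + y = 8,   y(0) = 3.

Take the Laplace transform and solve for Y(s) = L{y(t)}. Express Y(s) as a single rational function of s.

Laplace-transform each side.
The derivative rules (L{y'} = sY - y(0) = sY - 3) turn the left side into (s + 1)Y - (3).
The right side is L{8} = 8/s.
So (s + 1)Y = 8/s + (3).
Isolate Y and clear denominators.

Y(s) = (3*s + 8)/(s^2 + s)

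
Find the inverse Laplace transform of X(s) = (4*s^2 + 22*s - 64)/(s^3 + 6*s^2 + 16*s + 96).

-2*sin(4*t) + 5*cos(4*t) - exp(-6*t)

Factor the denominator: s^3 + 6*s^2 + 16*s + 96 = (s + 6)*(s^2 + 16).
Partial fraction decomposition gives [-1/(s + 6)] + [5*s/(s^2 + 16)] + [-8/(s^2 + 16)].
Invert each term: -1/(s + 6) ↔ -e^(-6t); 5·s/(s^2 + 16) ↔ 5cos(4t); -2·4/(s^2 + 16) ↔ -2sin(4t).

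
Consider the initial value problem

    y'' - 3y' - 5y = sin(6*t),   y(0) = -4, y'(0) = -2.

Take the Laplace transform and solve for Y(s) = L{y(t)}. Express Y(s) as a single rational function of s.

Y(s) = (-4*s^3 + 10*s^2 - 144*s + 366)/(s^4 - 3*s^3 + 31*s^2 - 108*s - 180)

Laplace-transform each side.
The derivative rules (L{y''} = s^2 Y - s·y(0) - y'(0) and L{y'} = sY - y(0), with y(0) = -4, y'(0) = -2) turn the left side into (s^2 - 3*s - 5)Y - (-4*s + 10).
The right side is L{sin(6*t)} = 6/(s^2 + 36).
So (s^2 - 3*s - 5)Y = 6/(s^2 + 36) + (-4*s + 10).
Solve for Y(s) and write it as one ratio of polynomials.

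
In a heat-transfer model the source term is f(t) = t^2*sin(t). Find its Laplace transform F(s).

L{sin(t)} = 1/(s^2 + 1).
Then apply L{t^2·g(t)} = (-1)^2 d^2/ds^2[G(s)] with G(s) = 1/(s^2 + 1):
differentiating 2 times and applying the sign gives 2*(3*s^2 - 1)/(s^2 + 1)^3.

F(s) = 2*(3*s^2 - 1)/(s^2 + 1)^3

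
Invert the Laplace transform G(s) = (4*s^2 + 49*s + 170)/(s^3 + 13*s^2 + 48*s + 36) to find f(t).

f(t) = -4*t*exp(-6*t) + 5*exp(-t) - exp(-6*t)

Factor the denominator: s^3 + 13*s^2 + 48*s + 36 = (s + 1)*(s + 6)^2.
Partial fraction decomposition gives [-1/(s + 6)] + [-4/(s + 6)^2] + [5/(s + 1)].
Invert each term: -1/(s + 6) ↔ -e^(-6t); -4/(s + 6)^2 ↔ -4t·e^(-6t); 5/(s + 1) ↔ 5e^(-t).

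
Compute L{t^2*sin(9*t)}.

L{sin(9t)} = 9/(s^2 + 81).
Then apply L{t^2·g(t)} = (-1)^2 d^2/ds^2[G(s)] with G(s) = 9/(s^2 + 81):
differentiating 2 times and applying the sign gives 54*(s^2 - 27)/(s^2 + 81)^3.

54*(s^2 - 27)/(s^2 + 81)^3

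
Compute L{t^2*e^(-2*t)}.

L{e^(-2t)} = 1/(s + 2).
Then apply L{t^2·g(t)} = (-1)^2 d^2/ds^2[G(s)] with G(s) = 1/(s + 2):
differentiating 2 times and applying the sign gives 2/(s + 2)^3.

2/(s + 2)^3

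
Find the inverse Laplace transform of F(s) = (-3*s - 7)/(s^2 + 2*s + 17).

Complete the square in the denominator: s^2 + 2*s + 17 = (s + 1)^2 + 4^2.
Split the numerator to match: -3*s - 7 = -3·(s + 1) - 1·4.
Invert each term: -3·(s + 1)/((s + 1)^2 + 16) ↔ -3e^(-t)cos(4t); -1·4/((s + 1)^2 + 16) ↔ -e^(-t)sin(4t).

-exp(-t)*sin(4*t) - 3*exp(-t)*cos(4*t)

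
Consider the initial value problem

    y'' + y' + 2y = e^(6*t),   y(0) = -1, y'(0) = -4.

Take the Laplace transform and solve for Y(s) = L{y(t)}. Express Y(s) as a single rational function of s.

Transform both sides with L{·}.
With L{y''} = s^2 Y - s·y(0) - y'(0) and L{y'} = sY - y(0), with y(0) = -1, y'(0) = -4: the LHS transforms to (s^2 + s + 2)Y - (-s - 5).
The right side is L{e^(6*t)} = 1/(s - 6).
So (s^2 + s + 2)Y = 1/(s - 6) + (-s - 5).
Isolate Y and clear denominators.

Y(s) = (-s^2 + s + 31)/(s^3 - 5*s^2 - 4*s - 12)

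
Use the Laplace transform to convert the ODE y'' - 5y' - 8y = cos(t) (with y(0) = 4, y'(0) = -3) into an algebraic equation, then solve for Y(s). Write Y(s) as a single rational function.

Y(s) = (4*s^3 - 23*s^2 + 5*s - 23)/(s^4 - 5*s^3 - 7*s^2 - 5*s - 8)

Take the Laplace transform of both sides.
Using L{y''} = s^2 Y - s·y(0) - y'(0) and L{y'} = sY - y(0), with y(0) = 4, y'(0) = -3, the left side becomes (s^2 - 5*s - 8)Y - (4*s - 23).
The right side is L{cos(t)} = s/(s^2 + 1).
So (s^2 - 5*s - 8)Y = s/(s^2 + 1) + (4*s - 23).
Divide through and combine into a single rational function.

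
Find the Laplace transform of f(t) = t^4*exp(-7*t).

L{t^4} = 4!/s^5 = 24/s^5.
By the first shifting theorem, multiplying by e^(-7t) replaces s with s + 7.

24/(s + 7)^5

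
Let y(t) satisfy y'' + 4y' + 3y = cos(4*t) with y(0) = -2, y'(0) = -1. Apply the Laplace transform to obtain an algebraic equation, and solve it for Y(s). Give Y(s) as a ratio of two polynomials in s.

Y(s) = (-2*s^3 - 9*s^2 - 31*s - 144)/(s^4 + 4*s^3 + 19*s^2 + 64*s + 48)

Laplace-transform each side.
With L{y''} = s^2 Y - s·y(0) - y'(0) and L{y'} = sY - y(0), with y(0) = -2, y'(0) = -1: the LHS transforms to (s^2 + 4*s + 3)Y - (-2*s - 9).
The right side is L{cos(4*t)} = s/(s^2 + 16).
So (s^2 + 4*s + 3)Y = s/(s^2 + 16) + (-2*s - 9).
Isolate Y and clear denominators.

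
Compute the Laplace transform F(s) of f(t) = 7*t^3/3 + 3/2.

Apply the Laplace transform termwise.
(7/3)·[L{t^3} = 3!/s^4 = 6/s^4]; L{3/2} = (3/2)/s.

F(s) = 3/(2*s) + 14/s^4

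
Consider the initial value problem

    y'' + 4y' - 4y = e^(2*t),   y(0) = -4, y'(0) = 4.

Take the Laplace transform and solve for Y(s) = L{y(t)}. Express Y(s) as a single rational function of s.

Transform both sides with L{·}.
With L{y''} = s^2 Y - s·y(0) - y'(0) and L{y'} = sY - y(0), with y(0) = -4, y'(0) = 4: the LHS transforms to (s^2 + 4*s - 4)Y - (-4*s - 12).
The right side is L{e^(2*t)} = 1/(s - 2).
So (s^2 + 4*s - 4)Y = 1/(s - 2) + (-4*s - 12).
Solve for Y(s) and write it as one ratio of polynomials.

Y(s) = (-4*s^2 - 4*s + 25)/(s^3 + 2*s^2 - 12*s + 8)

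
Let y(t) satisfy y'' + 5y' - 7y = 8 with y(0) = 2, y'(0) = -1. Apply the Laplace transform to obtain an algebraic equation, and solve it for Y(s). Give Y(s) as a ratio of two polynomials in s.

Transform both sides with L{·}.
The derivative rules (L{y''} = s^2 Y - s·y(0) - y'(0) and L{y'} = sY - y(0), with y(0) = 2, y'(0) = -1) turn the left side into (s^2 + 5*s - 7)Y - (2*s + 9).
The right side is L{8} = 8/s.
So (s^2 + 5*s - 7)Y = 8/s + (2*s + 9).
Solve for Y(s) and write it as one ratio of polynomials.

Y(s) = (2*s^2 + 9*s + 8)/(s^3 + 5*s^2 - 7*s)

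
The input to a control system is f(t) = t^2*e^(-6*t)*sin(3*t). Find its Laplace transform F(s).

F(s) = 18*(s^2 + 12*s + 33)/(s^2 + 12*s + 45)^3

L{sin(3t)} = 3/(s^2 + 9).
Multiplying by e^(-6t) shifts s → s + 6, so L{e^(-6*t)*sin(3*t)} = 3/((s + 6)^2 + 9).
Then apply L{t^2·g(t)} = (-1)^2 d^2/ds^2[G(s)] with G(s) = 3/((s + 6)^2 + 9):
differentiating 2 times and applying the sign gives 18*(s^2 + 12*s + 33)/(s^2 + 12*s + 45)^3.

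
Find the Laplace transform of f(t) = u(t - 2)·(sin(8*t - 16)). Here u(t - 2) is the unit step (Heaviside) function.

By the second shifting theorem, L{u(t - c)·g(t - c)} = e^(-cs)·G(s) with c = 2 and G(s) = L{g(t)}.
L{sin(8t)} = 8/(s^2 + 64).

8*exp(-2*s)/(s^2 + 64)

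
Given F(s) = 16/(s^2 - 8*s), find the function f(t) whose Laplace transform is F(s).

Rewrite the denominator: s^2 - 8*s = (s - 4)^2 - 16.
The form in (s - 4) signals a first-shifting-theorem factor e^(4t).
Since L{sinh(4t)} = 4/(s^2 - 16), the inverse is exp(4*t)*sinh(4*t), scaled by 4.

f(t) = 4*exp(4*t)*sinh(4*t)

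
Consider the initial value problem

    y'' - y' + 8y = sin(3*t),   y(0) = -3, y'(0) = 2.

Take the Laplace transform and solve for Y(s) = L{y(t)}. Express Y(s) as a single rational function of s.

Laplace-transform each side.
With L{y''} = s^2 Y - s·y(0) - y'(0) and L{y'} = sY - y(0), with y(0) = -3, y'(0) = 2: the LHS transforms to (s^2 - s + 8)Y - (-3*s + 5).
The right side is L{sin(3*t)} = 3/(s^2 + 9).
So (s^2 - s + 8)Y = 3/(s^2 + 9) + (-3*s + 5).
Solve for Y(s) and write it as one ratio of polynomials.

Y(s) = (-3*s^3 + 5*s^2 - 27*s + 48)/(s^4 - s^3 + 17*s^2 - 9*s + 72)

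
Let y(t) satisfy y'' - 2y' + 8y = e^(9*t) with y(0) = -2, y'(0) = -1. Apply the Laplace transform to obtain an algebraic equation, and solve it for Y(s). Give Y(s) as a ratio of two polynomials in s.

Laplace-transform each side.
Using L{y''} = s^2 Y - s·y(0) - y'(0) and L{y'} = sY - y(0), with y(0) = -2, y'(0) = -1, the left side becomes (s^2 - 2*s + 8)Y - (-2*s + 3).
The right side is L{e^(9*t)} = 1/(s - 9).
So (s^2 - 2*s + 8)Y = 1/(s - 9) + (-2*s + 3).
Solve for Y(s) and write it as one ratio of polynomials.

Y(s) = (-2*s^2 + 21*s - 26)/(s^3 - 11*s^2 + 26*s - 72)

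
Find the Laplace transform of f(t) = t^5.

120/s^6

L{t^5} = 5!/s^6 = 120/s^6.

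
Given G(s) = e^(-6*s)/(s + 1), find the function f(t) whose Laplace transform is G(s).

The factor e^(-6s) signals a time shift by c = 6 (second shifting theorem).
L{e^(-t)} = 1/(s + 1), so L^-1{1/(s + 1)} = e^(-t).
Hence the inverse is u(t - 6) times that function evaluated at t - 6.

f(t) = Heaviside(t - 6)*(exp(-t + 6))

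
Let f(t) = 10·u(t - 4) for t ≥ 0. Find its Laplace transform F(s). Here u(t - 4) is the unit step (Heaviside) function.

By the second shifting theorem, L{u(t - c)·g(t - c)} = e^(-cs)·G(s) with c = 4 and G(s) = L{g(t)}.
L{10} = 10/s.

F(s) = 10*exp(-4*s)/s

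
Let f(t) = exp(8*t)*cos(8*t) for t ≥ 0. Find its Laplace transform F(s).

L{cos(8t)} = s/(s^2 + 64).
By the first shifting theorem, multiplying by e^(8t) replaces s with s - 8.

F(s) = (s - 8)/((s - 8)^2 + 64)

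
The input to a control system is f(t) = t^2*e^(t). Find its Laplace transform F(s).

F(s) = 2/(s - 1)^3

L{e^(t)} = 1/(s - 1).
Then apply L{t^2·g(t)} = (-1)^2 d^2/ds^2[G(s)] with G(s) = 1/(s - 1):
differentiating 2 times and applying the sign gives 2/(s - 1)^3.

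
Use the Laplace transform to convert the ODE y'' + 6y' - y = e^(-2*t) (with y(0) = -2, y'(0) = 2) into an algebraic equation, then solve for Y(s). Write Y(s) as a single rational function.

Apply the Laplace transform to the equation.
Using L{y''} = s^2 Y - s·y(0) - y'(0) and L{y'} = sY - y(0), with y(0) = -2, y'(0) = 2, the left side becomes (s^2 + 6*s - 1)Y - (-2*s - 10).
The right side is L{e^(-2*t)} = 1/(s + 2).
So (s^2 + 6*s - 1)Y = 1/(s + 2) + (-2*s - 10).
Divide through and combine into a single rational function.

Y(s) = (-2*s^2 - 14*s - 19)/(s^3 + 8*s^2 + 11*s - 2)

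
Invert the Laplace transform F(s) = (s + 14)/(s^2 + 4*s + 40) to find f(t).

Complete the square in the denominator: s^2 + 4*s + 40 = (s + 2)^2 + 6^2.
Split the numerator to match: s + 14 = 1·(s + 2) + 2·6.
Invert each term: 1·(s + 2)/((s + 2)^2 + 36) ↔ e^(-2t)cos(6t); 2·6/((s + 2)^2 + 36) ↔ 2e^(-2t)sin(6t).

f(t) = 2*exp(-2*t)*sin(6*t) + exp(-2*t)*cos(6*t)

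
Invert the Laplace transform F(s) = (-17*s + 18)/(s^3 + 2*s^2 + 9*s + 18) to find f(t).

f(t) = -3*sin(3*t) - 4*cos(3*t) + 4*exp(-2*t)

Factor the denominator: s^3 + 2*s^2 + 9*s + 18 = (s + 2)*(s^2 + 9).
Partial fraction decomposition gives [4/(s + 2)] + [-4*s/(s^2 + 9)] + [-9/(s^2 + 9)].
Invert each term: 4/(s + 2) ↔ 4e^(-2t); -4·s/(s^2 + 9) ↔ -4cos(3t); -3·3/(s^2 + 9) ↔ -3sin(3t).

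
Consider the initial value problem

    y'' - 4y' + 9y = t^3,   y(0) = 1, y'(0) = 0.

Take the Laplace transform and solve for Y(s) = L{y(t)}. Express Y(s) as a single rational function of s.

Y(s) = (s^5 - 4*s^4 + 6)/(s^6 - 4*s^5 + 9*s^4)

Transform both sides with L{·}.
The derivative rules (L{y''} = s^2 Y - s·y(0) - y'(0) and L{y'} = sY - y(0), with y(0) = 1, y'(0) = 0) turn the left side into (s^2 - 4*s + 9)Y - (s - 4).
The right side is L{t^3} = 6/s^4.
So (s^2 - 4*s + 9)Y = 6/s^4 + (s - 4).
Divide through and combine into a single rational function.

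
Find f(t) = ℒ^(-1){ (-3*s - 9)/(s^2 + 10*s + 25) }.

f(t) = 6*t*exp(-5*t) - 3*exp(-5*t)

Factor the denominator: s^2 + 10*s + 25 = (s + 5)^2.
Partial fraction decomposition gives [-3/(s + 5)] + [6/(s + 5)^2].
Invert each term: -3/(s + 5) ↔ -3e^(-5t); 6/(s + 5)^2 ↔ 6t·e^(-5t).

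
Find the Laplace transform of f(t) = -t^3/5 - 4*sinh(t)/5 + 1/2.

Apply the Laplace transform termwise.
(-4/5)·[L{sinh(t)} = 1/(s^2 - 1)]; L{1/2} = (1/2)/s; (-1/5)·[L{t^3} = 3!/s^4 = 6/s^4].

-4/(5*(s^2 - 1)) + 1/(2*s) - 6/(5*s^4)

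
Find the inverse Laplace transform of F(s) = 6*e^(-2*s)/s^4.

Heaviside(t - 2)*((t - 2)^3)

The factor e^(-2s) signals a time shift by c = 2 (second shifting theorem).
L{t^3} = 3!/s^4 = 6/s^4, so L^-1{6/s^4} = t^3.
Hence the inverse is u(t - 2) times that function evaluated at t - 2.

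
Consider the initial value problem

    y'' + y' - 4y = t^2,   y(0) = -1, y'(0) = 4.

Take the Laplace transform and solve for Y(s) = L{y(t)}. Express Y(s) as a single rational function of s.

Take the Laplace transform of both sides.
Using L{y''} = s^2 Y - s·y(0) - y'(0) and L{y'} = sY - y(0), with y(0) = -1, y'(0) = 4, the left side becomes (s^2 + s - 4)Y - (-s + 3).
The right side is L{t^2} = 2/s^3.
So (s^2 + s - 4)Y = 2/s^3 + (-s + 3).
Isolate Y and clear denominators.

Y(s) = (-s^4 + 3*s^3 + 2)/(s^5 + s^4 - 4*s^3)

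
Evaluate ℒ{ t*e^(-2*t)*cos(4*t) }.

(s - 2)*(s + 6)/(s^2 + 4*s + 20)^2

L{cos(4t)} = s/(s^2 + 16).
Multiplying by e^(-2t) shifts s → s + 2, so L{e^(-2*t)*cos(4*t)} = (s + 2)/((s + 2)^2 + 16).
Then apply L{t·g(t)} = -d/ds[G(s)] with G(s) = (s + 2)/((s + 2)^2 + 16):
differentiating 1 time and applying the sign gives (s - 2)*(s + 6)/(s^2 + 4*s + 20)^2.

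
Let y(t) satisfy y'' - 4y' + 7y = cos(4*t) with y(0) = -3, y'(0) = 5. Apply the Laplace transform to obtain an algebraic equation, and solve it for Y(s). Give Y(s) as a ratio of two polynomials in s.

Transform both sides with L{·}.
With L{y''} = s^2 Y - s·y(0) - y'(0) and L{y'} = sY - y(0), with y(0) = -3, y'(0) = 5: the LHS transforms to (s^2 - 4*s + 7)Y - (-3*s + 17).
The right side is L{cos(4*t)} = s/(s^2 + 16).
So (s^2 - 4*s + 7)Y = s/(s^2 + 16) + (-3*s + 17).
Solve for Y(s) and write it as one ratio of polynomials.

Y(s) = (-3*s^3 + 17*s^2 - 47*s + 272)/(s^4 - 4*s^3 + 23*s^2 - 64*s + 112)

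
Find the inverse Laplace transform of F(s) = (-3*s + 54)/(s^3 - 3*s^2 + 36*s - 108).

Factor the denominator: s^3 - 3*s^2 + 36*s - 108 = (s - 3)*(s^2 + 36).
Partial fraction decomposition gives [1/(s - 3)] + [-s/(s^2 + 36)] + [-6/(s^2 + 36)].
Invert each term: 1/(s - 3) ↔ e^(3t); -1·s/(s^2 + 36) ↔ -cos(6t); -1·6/(s^2 + 36) ↔ -sin(6t).

exp(3*t) - sin(6*t) - cos(6*t)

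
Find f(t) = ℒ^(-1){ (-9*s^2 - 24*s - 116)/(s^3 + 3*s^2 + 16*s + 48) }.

Factor the denominator: s^3 + 3*s^2 + 16*s + 48 = (s + 3)*(s^2 + 16).
Partial fraction decomposition gives [-5/(s + 3)] + [-4*s/(s^2 + 16)] + [-12/(s^2 + 16)].
Invert each term: -5/(s + 3) ↔ -5e^(-3t); -4·s/(s^2 + 16) ↔ -4cos(4t); -3·4/(s^2 + 16) ↔ -3sin(4t).

f(t) = -3*sin(4*t) - 4*cos(4*t) - 5*exp(-3*t)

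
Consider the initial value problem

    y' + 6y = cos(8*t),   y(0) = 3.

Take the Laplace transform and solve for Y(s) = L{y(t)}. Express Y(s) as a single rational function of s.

Transform both sides with L{·}.
The derivative rules (L{y'} = sY - y(0) = sY - 3) turn the left side into (s + 6)Y - (3).
The right side is L{cos(8*t)} = s/(s^2 + 64).
So (s + 6)Y = s/(s^2 + 64) + (3).
Isolate Y and clear denominators.

Y(s) = (3*s^2 + s + 192)/(s^3 + 6*s^2 + 64*s + 384)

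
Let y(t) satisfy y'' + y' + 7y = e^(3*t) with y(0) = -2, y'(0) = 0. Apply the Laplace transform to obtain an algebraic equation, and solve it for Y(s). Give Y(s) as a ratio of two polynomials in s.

Y(s) = (-2*s^2 + 4*s + 7)/(s^3 - 2*s^2 + 4*s - 21)

Laplace-transform each side.
Using L{y''} = s^2 Y - s·y(0) - y'(0) and L{y'} = sY - y(0), with y(0) = -2, y'(0) = 0, the left side becomes (s^2 + s + 7)Y - (-2*s - 2).
The right side is L{e^(3*t)} = 1/(s - 3).
So (s^2 + s + 7)Y = 1/(s - 3) + (-2*s - 2).
Isolate Y and clear denominators.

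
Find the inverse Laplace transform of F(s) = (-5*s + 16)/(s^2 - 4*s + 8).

3*exp(2*t)*sin(2*t) - 5*exp(2*t)*cos(2*t)

Complete the square in the denominator: s^2 - 4*s + 8 = (s - 2)^2 + 2^2.
Split the numerator to match: -5*s + 16 = -5·(s - 2) + 3·2.
Invert each term: -5·(s - 2)/((s - 2)^2 + 4) ↔ -5e^(2t)cos(2t); 3·2/((s - 2)^2 + 4) ↔ 3e^(2t)sin(2t).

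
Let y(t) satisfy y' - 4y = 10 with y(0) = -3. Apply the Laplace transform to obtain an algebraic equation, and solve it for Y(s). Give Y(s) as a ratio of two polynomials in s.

Take the Laplace transform of both sides.
Using L{y'} = sY - y(0) = sY - (-3), the left side becomes (s - 4)Y - (-3).
The right side is L{10} = 10/s.
So (s - 4)Y = 10/s + (-3).
Solve for Y(s) and write it as one ratio of polynomials.

Y(s) = (-3*s + 10)/(s^2 - 4*s)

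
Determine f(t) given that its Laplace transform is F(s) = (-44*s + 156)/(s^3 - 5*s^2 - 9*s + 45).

Factor the denominator: s^3 - 5*s^2 - 9*s + 45 = (s - 5)*(s - 3)*(s + 3).
Partial fraction decomposition gives [6/(s + 3)] + [-4/(s - 5)] + [-2/(s - 3)].
Invert each term: 6/(s + 3) ↔ 6e^(-3t); -4/(s - 5) ↔ -4e^(5t); -2/(s - 3) ↔ -2e^(3t).

f(t) = -4*exp(5*t) - 2*exp(3*t) + 6*exp(-3*t)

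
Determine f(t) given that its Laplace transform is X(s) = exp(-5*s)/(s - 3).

The factor e^(-5s) signals a time shift by c = 5 (second shifting theorem).
L{e^(3t)} = 1/(s - 3), so L^-1{1/(s - 3)} = exp(3*t).
Hence the inverse is u(t - 5) times that function evaluated at t - 5.

f(t) = Heaviside(t - 5)*(exp(3*t - 15))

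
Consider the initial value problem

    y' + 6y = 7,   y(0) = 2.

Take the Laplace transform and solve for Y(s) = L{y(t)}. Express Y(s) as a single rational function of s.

Transform both sides with L{·}.
The derivative rules (L{y'} = sY - y(0) = sY - 2) turn the left side into (s + 6)Y - (2).
The right side is L{7} = 7/s.
So (s + 6)Y = 7/s + (2).
Solve for Y(s) and write it as one ratio of polynomials.

Y(s) = (2*s + 7)/(s^2 + 6*s)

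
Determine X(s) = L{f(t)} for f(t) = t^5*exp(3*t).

X(s) = 120/(s - 3)^6

L{t^5} = 5!/s^6 = 120/s^6.
By the first shifting theorem, multiplying by e^(3t) replaces s with s - 3.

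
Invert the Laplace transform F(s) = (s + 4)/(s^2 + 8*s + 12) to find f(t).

Rewrite the denominator: s^2 + 8*s + 12 = (s + 4)^2 - 4.
The form in (s + 4) signals a first-shifting-theorem factor e^(-4t).
Since L{cosh(2t)} = s/(s^2 - 4), the inverse is e^(-4*t)*cosh(2*t).

f(t) = exp(-4*t)*cosh(2*t)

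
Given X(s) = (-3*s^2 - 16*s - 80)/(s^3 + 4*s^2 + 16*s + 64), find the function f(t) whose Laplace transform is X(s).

Factor the denominator: s^3 + 4*s^2 + 16*s + 64 = (s + 4)*(s^2 + 16).
Partial fraction decomposition gives [-2/(s + 4)] + [-s/(s^2 + 16)] + [-12/(s^2 + 16)].
Invert each term: -2/(s + 4) ↔ -2e^(-4t); -1·s/(s^2 + 16) ↔ -cos(4t); -3·4/(s^2 + 16) ↔ -3sin(4t).

f(t) = -3*sin(4*t) - cos(4*t) - 2*exp(-4*t)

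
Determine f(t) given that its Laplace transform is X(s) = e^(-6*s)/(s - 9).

The factor e^(-6s) signals a time shift by c = 6 (second shifting theorem).
L{e^(9t)} = 1/(s - 9), so L^-1{1/(s - 9)} = e^(9*t).
Hence the inverse is u(t - 6) times that function evaluated at t - 6.

f(t) = Heaviside(t - 6)*(exp(9*t - 54))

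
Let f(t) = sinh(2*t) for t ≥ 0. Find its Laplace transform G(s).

G(s) = 2/(s^2 - 4)

L{sinh(2t)} = 2/(s^2 - 4).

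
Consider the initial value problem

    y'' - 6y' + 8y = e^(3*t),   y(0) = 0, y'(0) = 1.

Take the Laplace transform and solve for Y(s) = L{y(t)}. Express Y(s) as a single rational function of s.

Y(s) = 1/(s^2 - 7*s + 12)

Transform both sides with L{·}.
With L{y''} = s^2 Y - s·y(0) - y'(0) and L{y'} = sY - y(0), with y(0) = 0, y'(0) = 1: the LHS transforms to (s^2 - 6*s + 8)Y - (1).
The right side is L{e^(3*t)} = 1/(s - 3).
So (s^2 - 6*s + 8)Y = 1/(s - 3) + (1).
Isolate Y and clear denominators.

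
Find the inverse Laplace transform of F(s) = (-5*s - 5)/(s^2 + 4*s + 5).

Complete the square in the denominator: s^2 + 4*s + 5 = (s + 2)^2 + 1^2.
Split the numerator to match: -5*s - 5 = -5·(s + 2) + 5·1.
Invert each term: -5·(s + 2)/((s + 2)^2 + 1) ↔ -5e^(-2t)cos(t); 5·1/((s + 2)^2 + 1) ↔ 5e^(-2t)sin(t).

5*exp(-2*t)*sin(t) - 5*exp(-2*t)*cos(t)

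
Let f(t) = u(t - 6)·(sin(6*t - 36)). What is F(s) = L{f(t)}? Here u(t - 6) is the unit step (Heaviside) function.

By the second shifting theorem, L{u(t - c)·g(t - c)} = e^(-cs)·G(s) with c = 6 and G(s) = L{g(t)}.
L{sin(6t)} = 6/(s^2 + 36).

F(s) = 6*exp(-6*s)/(s^2 + 36)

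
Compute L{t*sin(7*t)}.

14*s/(s^2 + 49)^2

L{sin(7t)} = 7/(s^2 + 49).
Then apply L{t·g(t)} = -d/ds[G(s)] with G(s) = 7/(s^2 + 49):
differentiating 1 time and applying the sign gives 14*s/(s^2 + 49)^2.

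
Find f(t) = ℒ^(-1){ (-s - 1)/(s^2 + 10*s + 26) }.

f(t) = 4*exp(-5*t)*sin(t) - exp(-5*t)*cos(t)

Complete the square in the denominator: s^2 + 10*s + 26 = (s + 5)^2 + 1^2.
Split the numerator to match: -s - 1 = -1·(s + 5) + 4·1.
Invert each term: -1·(s + 5)/((s + 5)^2 + 1) ↔ -e^(-5t)cos(t); 4·1/((s + 5)^2 + 1) ↔ 4e^(-5t)sin(t).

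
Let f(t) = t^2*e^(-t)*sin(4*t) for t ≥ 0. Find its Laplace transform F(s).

L{sin(4t)} = 4/(s^2 + 16).
Multiplying by e^(-t) shifts s → s + 1, so L{e^(-t)*sin(4*t)} = 4/((s + 1)^2 + 16).
Then apply L{t^2·g(t)} = (-1)^2 d^2/ds^2[G(s)] with G(s) = 4/((s + 1)^2 + 16):
differentiating 2 times and applying the sign gives 8*(3*s^2 + 6*s - 13)/(s^2 + 2*s + 17)^3.

F(s) = 8*(3*s^2 + 6*s - 13)/(s^2 + 2*s + 17)^3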